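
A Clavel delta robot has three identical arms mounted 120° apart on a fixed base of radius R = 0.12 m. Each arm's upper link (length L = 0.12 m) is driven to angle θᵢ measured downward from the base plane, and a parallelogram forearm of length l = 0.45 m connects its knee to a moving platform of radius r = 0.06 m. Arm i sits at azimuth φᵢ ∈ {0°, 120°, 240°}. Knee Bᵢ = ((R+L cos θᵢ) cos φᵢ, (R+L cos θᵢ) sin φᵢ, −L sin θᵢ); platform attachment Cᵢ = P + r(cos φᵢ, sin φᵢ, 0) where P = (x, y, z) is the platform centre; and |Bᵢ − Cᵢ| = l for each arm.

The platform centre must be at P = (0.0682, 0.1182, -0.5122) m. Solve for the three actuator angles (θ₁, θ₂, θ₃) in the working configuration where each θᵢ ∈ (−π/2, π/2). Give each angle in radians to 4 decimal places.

θ₁ = 0.7851, θ₂ = 0.7849, θ₃ = 1.3959

rotate P by −φ1: (0.0682, 0.1182, -0.5122)
  A=-0.0082, B=-0.5122, C=(l²−L²−A²−y'²−z²)/(2L)=-0.3679
  √(A²+B²)=0.5123;  θ1 = -1.5868+2.3719 ≈ 0.7851
rotate P by −φ2: (0.0683, -0.1182, -0.5122)
  e−x'=-0.0083;  (l²−L²−(e−x')²−y'²−z²)/2L = -0.3678
  √(A²+B²)=0.5123;  θ2 = -1.5869+2.3718 ≈ 0.7849
φ3=240.0° → target in arm frame (-0.1365, 0.0000)
  A=0.1965, B=-0.5122, C=(l²−L²−A²−y'²−z²)/(2L)=-0.4702
  √(A²+B²)=0.5486;  θ3 = -1.2045+2.6004 ≈ 1.3959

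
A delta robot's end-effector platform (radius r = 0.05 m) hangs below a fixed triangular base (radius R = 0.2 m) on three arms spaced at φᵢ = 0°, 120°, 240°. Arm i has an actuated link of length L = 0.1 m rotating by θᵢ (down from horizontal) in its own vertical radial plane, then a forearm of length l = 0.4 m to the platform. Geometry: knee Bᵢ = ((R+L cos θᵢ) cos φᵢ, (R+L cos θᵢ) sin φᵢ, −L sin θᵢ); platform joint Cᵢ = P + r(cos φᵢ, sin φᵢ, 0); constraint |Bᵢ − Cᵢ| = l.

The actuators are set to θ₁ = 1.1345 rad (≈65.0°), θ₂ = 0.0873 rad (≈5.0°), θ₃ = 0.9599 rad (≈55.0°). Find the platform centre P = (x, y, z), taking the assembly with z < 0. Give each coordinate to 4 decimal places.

arm 1 at φ=0.0°: e+L cos θ1 = 0.1923;  centre 1 = (0.1923, 0.0000, -0.0906)
centre 2 = (0.2496·cos120.0°, 0.2496·sin120.0°, -0.0087) = (-0.1248, 0.2162, -0.0087)
φ3=240.0°: virtual centre (-0.1037, -0.1796, -0.0819), radius l
subtract pairs → two planes through P
linear system: -0.6341x+0.4324y = 0.0172−0.1638z; -0.5919x+-0.3592y = 0.0045−0.0174z
Cramer: x(z) = -0.0168+0.1372z;  y(z) = 0.0151-0.1776z
into |P−centre ₁|² = l²: 1.0504z² + 0.1185z + -0.1078 = 0;  Δ = 0.4671;  z = -0.3818 or 0.2689 → z<0 root = -0.3818
x = -0.0692, y = 0.0829

(-0.0692, 0.0829, -0.3818)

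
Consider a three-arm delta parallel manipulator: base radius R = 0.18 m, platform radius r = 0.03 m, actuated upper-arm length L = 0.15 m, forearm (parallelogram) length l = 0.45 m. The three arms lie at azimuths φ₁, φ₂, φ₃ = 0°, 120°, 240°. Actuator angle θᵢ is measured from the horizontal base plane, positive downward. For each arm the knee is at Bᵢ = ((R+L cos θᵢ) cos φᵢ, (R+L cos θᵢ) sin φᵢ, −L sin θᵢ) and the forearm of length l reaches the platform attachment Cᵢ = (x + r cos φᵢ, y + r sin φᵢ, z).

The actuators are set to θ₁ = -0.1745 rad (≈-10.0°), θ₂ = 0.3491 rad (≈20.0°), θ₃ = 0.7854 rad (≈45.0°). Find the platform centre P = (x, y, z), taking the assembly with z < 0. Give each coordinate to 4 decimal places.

(0.1006, 0.0580, -0.3743)

φ1=0.0°: virtual centre (0.2977, 0.0000, 0.0260), radius l
φ2=120.0°: virtual centre (-0.1455, 0.2520, -0.0513), radius l
arm 3 at φ=240.0°: e+L cos θ3 = 0.2561;  O3 = (-0.1280, -0.2218, -0.1061)
|O₂|²−|O₁|² = -0.0020;  |O₃|²−|O₁|² = -0.0125
linear system: -0.8864x+0.5039y = -0.0020−-0.1547z; -0.8515x+-0.4435y = -0.0125−-0.2642z
Cramer: x(z) = 0.0088-0.2454z;  y(z) = 0.0114-0.1246z
sphere 1 gives Az²+Bz+C=0 with A=1.0757, B=0.0869, C=-0.1182;  B²−4AC=0.5161;  roots -0.3743, 0.2935;  negative root z = -0.3743
x = 0.1006, y = 0.0580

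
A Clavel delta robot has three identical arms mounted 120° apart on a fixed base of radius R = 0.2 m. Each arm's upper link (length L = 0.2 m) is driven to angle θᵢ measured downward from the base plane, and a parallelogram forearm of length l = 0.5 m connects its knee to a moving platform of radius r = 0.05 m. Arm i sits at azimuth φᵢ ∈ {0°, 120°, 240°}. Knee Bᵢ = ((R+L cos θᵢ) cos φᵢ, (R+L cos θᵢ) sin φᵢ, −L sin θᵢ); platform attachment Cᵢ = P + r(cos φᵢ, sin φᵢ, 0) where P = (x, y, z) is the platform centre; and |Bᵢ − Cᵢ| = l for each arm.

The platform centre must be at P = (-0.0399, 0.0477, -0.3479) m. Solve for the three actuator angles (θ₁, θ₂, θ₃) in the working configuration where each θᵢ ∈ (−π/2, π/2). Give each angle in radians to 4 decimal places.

rotate P by −φ1: (-0.0399, 0.0477, -0.3479)
  A cos θ + B sin θ = C:  0.1899·cos θ + -0.3479·sin θ = 0.1266
  √(A²+B²)=0.3964;  θ1 = -1.0711+1.2458 ≈ 0.1746
rotate P by −φ2: (0.0613, 0.0107, -0.3479)
  e−x'=0.0887;  (l²−L²−(e−x')²−y'²−z²)/2L = 0.2024
  √(A²+B²)=0.3590;  θ2 = -1.3210+0.9718 ≈ -0.3493
φ3=240.0° → target in arm frame (-0.0214, -0.0584)
  A=0.1714, B=-0.3479, C=(l²−L²−A²−y'²−z²)/(2L)=0.1405
  √(A²+B²)=0.3878;  θ3 = -1.1131+1.2001 ≈ 0.0870

θ₁ = 0.1746, θ₂ = -0.3493, θ₃ = 0.0870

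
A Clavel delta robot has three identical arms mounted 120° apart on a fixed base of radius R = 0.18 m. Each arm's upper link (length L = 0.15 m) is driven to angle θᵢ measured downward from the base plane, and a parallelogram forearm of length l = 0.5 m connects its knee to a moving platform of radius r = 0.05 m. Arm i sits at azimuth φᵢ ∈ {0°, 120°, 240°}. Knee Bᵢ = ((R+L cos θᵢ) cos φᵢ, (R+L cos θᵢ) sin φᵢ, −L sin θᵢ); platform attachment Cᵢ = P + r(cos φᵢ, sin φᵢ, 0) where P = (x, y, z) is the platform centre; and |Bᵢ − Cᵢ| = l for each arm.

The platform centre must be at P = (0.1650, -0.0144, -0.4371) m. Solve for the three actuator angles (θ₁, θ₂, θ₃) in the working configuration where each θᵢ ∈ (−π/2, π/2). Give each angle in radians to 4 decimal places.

θ₁ = -0.3493, θ₂ = 0.6981, θ₃ = 0.6111

φ1=0.0° → target in arm frame (0.1650, -0.0144)
  A cos θ + B sin θ = C:  -0.0350·cos θ + -0.4371·sin θ = 0.1167
  θ1 = atan2(B,A) + arccos(C/0.4385) = -0.3493
rotate P by −φ2: (-0.0950, -0.1357, -0.4371)
  A=0.2250, B=-0.4371, C=(l²−L²−A²−y'²−z²)/(2L)=-0.1086
  γ=atan2(-0.4371,0.2250)=-1.0955;  ψ=arccos(-0.2209)=1.7936;  θ2=γ+ψ≈0.6981
φ3=240.0° → target in arm frame (-0.0700, 0.1501)
  e−x'=0.2000;  (l²−L²−(e−x')²−y'²−z²)/2L = -0.0870
  γ=atan2(-0.4371,0.2000)=-1.1416;  ψ=arccos(-0.1810)=1.7528;  θ3=γ+ψ≈0.6111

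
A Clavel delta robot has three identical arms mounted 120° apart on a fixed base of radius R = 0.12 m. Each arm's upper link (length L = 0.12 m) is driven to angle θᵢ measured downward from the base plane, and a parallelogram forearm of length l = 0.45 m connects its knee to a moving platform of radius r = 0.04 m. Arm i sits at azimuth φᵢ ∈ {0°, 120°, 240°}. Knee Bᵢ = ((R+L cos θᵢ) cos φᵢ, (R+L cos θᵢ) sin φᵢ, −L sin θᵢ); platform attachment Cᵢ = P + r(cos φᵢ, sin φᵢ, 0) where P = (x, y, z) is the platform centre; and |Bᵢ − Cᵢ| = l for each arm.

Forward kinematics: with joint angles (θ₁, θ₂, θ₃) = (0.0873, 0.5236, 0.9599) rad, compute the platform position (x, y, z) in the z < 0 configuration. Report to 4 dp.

(0.1221, 0.0766, -0.4471)

φ1=0.0°: virtual centre (0.1995, 0.0000, -0.0105), radius l
arm 2 at φ=120.0°: ρ2 = 0.1839;  O2 = (-0.0920, 0.1593, -0.0600)
φ3=240.0°: virtual centre (-0.0744, -0.1289, -0.0983), radius l
|O₂|²−|O₁|² = -0.0025;  |O₃|²−|O₁|² = -0.0081
plane₁₂: -0.5830x+0.3186y+-0.0991z = -0.0025
det = 0.3248;  x = 0.0099+-0.2509z,  y = 0.0103+-0.1482z
sphere 1 gives Az²+Bz+C=0 with A=1.0849, B=0.1130, C=-0.1663;  B²−4AC=0.7346;  roots -0.4471, 0.3429;  negative root z = -0.4471
x = 0.1221, y = 0.0766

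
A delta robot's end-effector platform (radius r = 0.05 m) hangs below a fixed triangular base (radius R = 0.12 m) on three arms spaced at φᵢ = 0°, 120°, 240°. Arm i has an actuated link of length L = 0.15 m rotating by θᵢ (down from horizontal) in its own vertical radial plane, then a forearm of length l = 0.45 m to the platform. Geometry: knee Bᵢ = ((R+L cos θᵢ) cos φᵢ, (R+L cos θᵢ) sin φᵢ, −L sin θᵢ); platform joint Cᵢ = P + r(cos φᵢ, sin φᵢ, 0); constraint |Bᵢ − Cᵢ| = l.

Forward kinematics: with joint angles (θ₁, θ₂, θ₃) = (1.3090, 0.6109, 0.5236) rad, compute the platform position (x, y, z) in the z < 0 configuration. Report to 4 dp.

O1 = (0.1088·cos0.0°, 0.1088·sin0.0°, -0.1449) = (0.1088, 0.0000, -0.1449)
arm 2 at φ=120.0°: ρ2 = 0.1929;  O2 = (-0.0964, 0.1670, -0.0860)
φ3=240.0°: virtual centre (-0.1000, -0.1731, -0.0750), radius l
eliminate P² terms by subtracting sphere 1 from 2 and 3
[-0.4105 0.3341 0.1177]·P = 0.0118;  [-0.4175 -0.3462 0.1398]·P = 0.0128
det = 0.2816;  x = -0.0296+0.3105z,  y = -0.0011+0.0292z
into |P−O₁|² = l²: 1.0973z² + 0.2038z + -0.1623 = 0;  Δ = 0.7541;  z = -0.4885 or 0.3029 → z<0 root = -0.4885
x = -0.1813, y = -0.0154

(-0.1813, -0.0154, -0.4885)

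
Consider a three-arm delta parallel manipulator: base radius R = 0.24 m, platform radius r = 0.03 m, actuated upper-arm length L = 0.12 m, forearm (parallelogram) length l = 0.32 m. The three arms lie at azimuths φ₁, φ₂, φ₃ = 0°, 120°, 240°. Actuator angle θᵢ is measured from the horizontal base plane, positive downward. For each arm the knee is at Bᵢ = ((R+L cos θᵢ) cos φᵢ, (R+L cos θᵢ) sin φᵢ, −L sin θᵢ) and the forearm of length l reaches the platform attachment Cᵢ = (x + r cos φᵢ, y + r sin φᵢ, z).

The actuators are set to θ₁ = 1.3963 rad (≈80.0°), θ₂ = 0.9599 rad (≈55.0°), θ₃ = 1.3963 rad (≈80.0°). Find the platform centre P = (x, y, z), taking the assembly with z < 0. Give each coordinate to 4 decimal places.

(-0.0207, 0.0358, -0.3128)

S1 = (0.2308·cos0.0°, 0.2308·sin0.0°, -0.1182) = (0.2308, 0.0000, -0.1182)
S2 = (0.2788·cos120.0°, 0.2788·sin120.0°, -0.0983) = (-0.1394, 0.2415, -0.0983)
S3 = (0.2308·cos240.0°, 0.2308·sin240.0°, -0.1182) = (-0.1154, -0.1999, -0.1182)
subtract pairs → two planes through P
plane₁₂: -0.7405x+0.4830y+0.0398z = 0.0202
det = 0.6305;  x = -0.0128+0.0252z,  y = 0.0221+-0.0437z
quadratic in z: (1.0025)z²+(0.2221)z+(-0.0286)=0, √Δ=0.4050 → z ∈ {-0.3128, 0.0912}; z = -0.3128 (taking z<0)
x = -0.0207, y = 0.0358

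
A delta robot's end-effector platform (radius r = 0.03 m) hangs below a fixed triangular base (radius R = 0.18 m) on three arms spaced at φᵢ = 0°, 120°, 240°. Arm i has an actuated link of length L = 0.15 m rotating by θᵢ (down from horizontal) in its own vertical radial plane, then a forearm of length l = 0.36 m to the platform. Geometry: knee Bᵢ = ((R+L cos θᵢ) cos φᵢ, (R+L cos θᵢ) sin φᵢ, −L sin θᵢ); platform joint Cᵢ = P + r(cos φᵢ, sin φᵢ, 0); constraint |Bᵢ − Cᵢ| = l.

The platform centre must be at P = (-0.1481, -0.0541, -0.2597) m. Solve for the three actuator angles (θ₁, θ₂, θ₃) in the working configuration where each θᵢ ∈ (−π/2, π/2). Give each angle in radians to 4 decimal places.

θ₁ = 1.3092, θ₂ = 0.4364, θ₃ = -0.2614

rotate P by −φ1: (-0.1481, -0.0541, -0.2597)
  A cos θ + B sin θ = C:  0.2981·cos θ + -0.2597·sin θ = -0.1738
  √(A²+B²)=0.3954;  θ1 = -0.7167+2.0259 ≈ 1.3092
rotate P by −φ2: (0.0272, 0.1553, -0.2597)
  e−x'=0.1228;  (l²−L²−(e−x')²−y'²−z²)/2L = 0.0015
  γ=atan2(-0.2597,0.1228)=-1.1291;  ψ=arccos(0.0053)=1.5655;  θ2=γ+ψ≈0.4364
rotate P by −φ3: (0.1209, -0.1012, -0.2597)
  A=0.0291, B=-0.2597, C=(l²−L²−A²−y'²−z²)/(2L)=0.0952
  √(A²+B²)=0.2613;  θ3 = -1.4592+1.1978 ≈ -0.2614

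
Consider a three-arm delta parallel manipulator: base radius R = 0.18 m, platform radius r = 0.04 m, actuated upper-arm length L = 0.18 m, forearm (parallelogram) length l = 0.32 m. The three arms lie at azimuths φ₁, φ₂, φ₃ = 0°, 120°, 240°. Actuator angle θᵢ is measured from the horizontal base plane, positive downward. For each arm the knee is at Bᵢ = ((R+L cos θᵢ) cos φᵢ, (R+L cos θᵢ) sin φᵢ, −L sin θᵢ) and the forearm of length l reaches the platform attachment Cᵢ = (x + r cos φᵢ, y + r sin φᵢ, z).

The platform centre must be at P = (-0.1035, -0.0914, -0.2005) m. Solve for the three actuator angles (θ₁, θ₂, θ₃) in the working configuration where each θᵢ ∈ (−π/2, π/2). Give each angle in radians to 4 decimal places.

rotate P by −φ1: (-0.1035, -0.0914, -0.2005)
  e−x'=0.2435;  (l²−L²−(e−x')²−y'²−z²)/2L = -0.1051
  γ=atan2(-0.2005,0.2435)=-0.6889;  ψ=arccos(-0.3333)=1.9106;  θ1=γ+ψ≈1.2217
φ2=120.0° → target in arm frame (-0.0274, 0.1353)
  A cos θ + B sin θ = C:  0.1674·cos θ + -0.2005·sin θ = -0.0459
  √(A²+B²)=0.2612;  θ2 = -0.8751+1.7476 ≈ 0.8725
φ3=240.0° → target in arm frame (0.1309, -0.0439)
  A=0.0091, B=-0.2005, C=(l²−L²−A²−y'²−z²)/(2L)=0.0772
  θ3 = atan2(B,A) + arccos(C/0.2007) = -0.3494

θ₁ = 1.2217, θ₂ = 0.8725, θ₃ = -0.3494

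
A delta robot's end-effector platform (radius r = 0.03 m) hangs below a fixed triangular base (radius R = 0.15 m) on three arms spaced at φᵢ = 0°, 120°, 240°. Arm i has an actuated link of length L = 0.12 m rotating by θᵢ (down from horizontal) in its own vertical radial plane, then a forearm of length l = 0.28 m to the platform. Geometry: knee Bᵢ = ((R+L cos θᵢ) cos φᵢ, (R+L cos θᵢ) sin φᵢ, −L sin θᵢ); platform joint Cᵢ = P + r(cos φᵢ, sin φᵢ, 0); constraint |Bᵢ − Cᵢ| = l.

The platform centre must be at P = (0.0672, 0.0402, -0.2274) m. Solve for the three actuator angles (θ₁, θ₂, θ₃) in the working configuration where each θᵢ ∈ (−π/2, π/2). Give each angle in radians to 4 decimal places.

arm 1 (φ=0.0°): x'=0.0672, y'=0.0402
  A=0.0528, B=-0.2274, C=(l²−L²−A²−y'²−z²)/(2L)=0.0329
  γ=atan2(-0.2274,0.0528)=-1.3426;  ψ=arccos(0.1407)=1.4296;  θ1=γ+ψ≈0.0869
rotate P by −φ2: (0.0012, -0.0783, -0.2274)
  e−x'=0.1188;  (l²−L²−(e−x')²−y'²−z²)/2L = -0.0331
  γ=atan2(-0.2274,0.1188)=-1.0894;  ψ=arccos(-0.1291)=1.7003;  θ2=γ+ψ≈0.6109
rotate P by −φ3: (-0.0684, 0.0381, -0.2274)
  A=0.1884, B=-0.2274, C=(l²−L²−A²−y'²−z²)/(2L)=-0.1028
  √(A²+B²)=0.2953;  θ3 = -0.8789+1.9262 ≈ 1.0473

θ₁ = 0.0869, θ₂ = 0.6109, θ₃ = 1.0473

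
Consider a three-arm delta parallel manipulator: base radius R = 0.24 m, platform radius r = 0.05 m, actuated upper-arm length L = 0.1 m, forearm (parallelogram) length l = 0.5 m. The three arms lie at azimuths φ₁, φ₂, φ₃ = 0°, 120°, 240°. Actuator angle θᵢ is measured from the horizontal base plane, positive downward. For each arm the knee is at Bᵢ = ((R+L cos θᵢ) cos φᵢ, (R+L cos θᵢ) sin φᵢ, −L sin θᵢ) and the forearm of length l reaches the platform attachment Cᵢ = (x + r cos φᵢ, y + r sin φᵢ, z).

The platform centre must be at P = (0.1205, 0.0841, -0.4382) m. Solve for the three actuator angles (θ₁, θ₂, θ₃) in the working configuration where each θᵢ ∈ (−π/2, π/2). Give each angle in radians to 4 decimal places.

θ₁ = -0.2614, θ₂ = 0.4369, θ₃ = 1.2221

rotate P by −φ1: (0.1205, 0.0841, -0.4382)
  e−x'=0.0695;  (l²−L²−(e−x')²−y'²−z²)/2L = 0.1804
  θ1 = atan2(B,A) + arccos(C/0.4437) = -0.2614
φ2=120.0° → target in arm frame (0.0126, -0.1464)
  A cos θ + B sin θ = C:  0.1774·cos θ + -0.4382·sin θ = -0.0247
  γ=atan2(-0.4382,0.1774)=-1.1861;  ψ=arccos(-0.0522)=1.6230;  θ2=γ+ψ≈0.4369
arm 3 (φ=240.0°): x'=-0.1331, y'=0.0623
  A cos θ + B sin θ = C:  0.3231·cos θ + -0.4382·sin θ = -0.3014
  θ3 = atan2(B,A) + arccos(C/0.5444) = 1.2221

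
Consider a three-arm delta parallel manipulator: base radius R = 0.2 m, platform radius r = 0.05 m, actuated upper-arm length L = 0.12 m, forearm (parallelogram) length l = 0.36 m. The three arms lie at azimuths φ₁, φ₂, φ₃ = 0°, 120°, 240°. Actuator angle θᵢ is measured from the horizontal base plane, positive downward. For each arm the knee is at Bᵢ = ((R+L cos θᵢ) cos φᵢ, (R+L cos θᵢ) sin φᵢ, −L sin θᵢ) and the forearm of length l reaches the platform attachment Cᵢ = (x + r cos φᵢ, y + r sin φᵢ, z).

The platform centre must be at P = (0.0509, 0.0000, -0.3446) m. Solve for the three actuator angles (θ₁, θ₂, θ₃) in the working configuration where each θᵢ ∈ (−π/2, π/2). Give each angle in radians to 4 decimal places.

θ₁ = 0.4360, θ₂ = 0.8725, θ₃ = 0.8725

rotate P by −φ1: (0.0509, 0.0000, -0.3446)
  A=0.0991, B=-0.3446, C=(l²−L²−A²−y'²−z²)/(2L)=-0.0557
  γ=atan2(-0.3446,0.0991)=-1.2908;  ψ=arccos(-0.1554)=1.7268;  θ1=γ+ψ≈0.4360
rotate P by −φ2: (-0.0254, -0.0441, -0.3446)
  A=0.1755, B=-0.3446, C=(l²−L²−A²−y'²−z²)/(2L)=-0.1511
  θ2 = atan2(B,A) + arccos(C/0.3867) = 0.8725
arm 3 (φ=240.0°): x'=-0.0255, y'=0.0441
  A cos θ + B sin θ = C:  0.1755·cos θ + -0.3446·sin θ = -0.1511
  θ3 = atan2(B,A) + arccos(C/0.3867) = 0.8725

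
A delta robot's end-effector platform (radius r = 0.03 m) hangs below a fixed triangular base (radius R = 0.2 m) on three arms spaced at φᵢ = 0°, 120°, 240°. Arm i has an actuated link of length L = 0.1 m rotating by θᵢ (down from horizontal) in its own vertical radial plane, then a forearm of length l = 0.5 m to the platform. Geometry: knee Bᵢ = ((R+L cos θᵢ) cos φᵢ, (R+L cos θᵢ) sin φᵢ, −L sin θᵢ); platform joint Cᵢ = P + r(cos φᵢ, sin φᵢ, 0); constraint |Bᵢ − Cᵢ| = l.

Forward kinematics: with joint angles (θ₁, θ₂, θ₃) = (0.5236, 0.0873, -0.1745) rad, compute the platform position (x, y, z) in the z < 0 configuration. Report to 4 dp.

O1 = (0.2566·cos0.0°, 0.2566·sin0.0°, -0.0500) = (0.2566, 0.0000, -0.0500)
arm 2 at φ=120.0°: ρ2 = 0.2696;  O2 = (-0.1348, 0.2335, -0.0087)
arm 3 at φ=240.0°: ρ3 = 0.2685;  O3 = (-0.1342, -0.2325, 0.0174)
|O₂|²−|O₁|² = 0.0044;  |O₃|²−|O₁|² = 0.0040
linear system: -0.7828x+0.4670y = 0.0044−0.0826z; -0.7817x+-0.4650y = 0.0040−0.1347z
det = 0.7291;  x = -0.0054+0.1390z,  y = 0.0004+0.0561z
quadratic in z: (1.0225)z²+(0.0272)z+(-0.1788)=0, √Δ=0.8557 → z ∈ {-0.4318, 0.4051}; z = -0.4318 (taking z<0)
x = -0.0654, y = -0.0238

(-0.0654, -0.0238, -0.4318)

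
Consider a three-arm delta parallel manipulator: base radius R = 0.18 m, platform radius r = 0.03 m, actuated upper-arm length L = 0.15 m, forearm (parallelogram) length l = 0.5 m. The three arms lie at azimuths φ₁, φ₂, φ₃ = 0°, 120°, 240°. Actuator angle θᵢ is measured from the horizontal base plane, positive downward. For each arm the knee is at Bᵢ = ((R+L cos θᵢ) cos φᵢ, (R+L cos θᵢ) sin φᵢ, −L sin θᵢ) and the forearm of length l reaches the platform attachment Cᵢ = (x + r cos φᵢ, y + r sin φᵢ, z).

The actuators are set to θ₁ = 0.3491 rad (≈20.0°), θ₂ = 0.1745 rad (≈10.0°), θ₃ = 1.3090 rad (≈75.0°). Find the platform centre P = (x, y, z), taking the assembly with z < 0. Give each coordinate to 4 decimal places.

(0.0764, 0.1800, -0.4656)

arm 1 at φ=0.0°: (R−r)+L cos θ1 = 0.2910;  S1 = (0.2910, 0.0000, -0.0513)
φ2=120.0°: virtual centre (-0.1489, 0.2578, -0.0260), radius l
S3 = (0.1888·cos240.0°, 0.1888·sin240.0°, -0.1449) = (-0.0944, -0.1635, -0.1449)
subtract pairs → two planes through P
linear system: -0.8796x+0.5157y = 0.0020−0.0505z; -0.7707x+-0.3271y = -0.0306−-0.1872z
det = 0.6851;  x = 0.0221+-0.1167z,  y = 0.0416+-0.2971z
sphere 1 gives Az²+Bz+C=0 with A=1.1019, B=0.1407, C=-0.1733;  B²−4AC=0.7839;  roots -0.4656, 0.3379;  negative root z = -0.4656
x = 0.0764, y = 0.1800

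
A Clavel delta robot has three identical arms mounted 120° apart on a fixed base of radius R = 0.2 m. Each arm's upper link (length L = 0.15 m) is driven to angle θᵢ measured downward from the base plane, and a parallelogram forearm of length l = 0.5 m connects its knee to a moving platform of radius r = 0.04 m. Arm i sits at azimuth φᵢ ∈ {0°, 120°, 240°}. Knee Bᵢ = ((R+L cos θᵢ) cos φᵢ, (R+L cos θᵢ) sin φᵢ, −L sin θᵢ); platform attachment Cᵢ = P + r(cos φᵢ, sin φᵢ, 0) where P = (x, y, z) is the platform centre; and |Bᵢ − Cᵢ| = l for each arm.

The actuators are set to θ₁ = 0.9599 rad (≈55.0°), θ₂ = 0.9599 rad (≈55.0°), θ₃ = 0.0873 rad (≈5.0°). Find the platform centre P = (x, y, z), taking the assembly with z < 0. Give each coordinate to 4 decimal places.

φ1=0.0°: virtual centre (0.2460, 0.0000, -0.1229), radius l
φ2=120.0°: virtual centre (-0.1230, 0.2131, -0.1229), radius l
φ3=240.0°: virtual centre (-0.1547, -0.2680, -0.0131), radius l
eliminate P² terms by subtracting sphere 1 from 2 and 3
plane₁₂: -0.7381x+0.4262y+0.0000z = 0.0000
Cramer: x(z) = -0.0117+0.1269z;  y(z) = -0.0203+0.2199z
sphere 1 gives Az²+Bz+C=0 with A=1.0645, B=0.1714, C=-0.1680;  B²−4AC=0.7449;  roots -0.4859, 0.3249;  negative root z = -0.4859
x = -0.0734, y = -0.1271

(-0.0734, -0.1271, -0.4859)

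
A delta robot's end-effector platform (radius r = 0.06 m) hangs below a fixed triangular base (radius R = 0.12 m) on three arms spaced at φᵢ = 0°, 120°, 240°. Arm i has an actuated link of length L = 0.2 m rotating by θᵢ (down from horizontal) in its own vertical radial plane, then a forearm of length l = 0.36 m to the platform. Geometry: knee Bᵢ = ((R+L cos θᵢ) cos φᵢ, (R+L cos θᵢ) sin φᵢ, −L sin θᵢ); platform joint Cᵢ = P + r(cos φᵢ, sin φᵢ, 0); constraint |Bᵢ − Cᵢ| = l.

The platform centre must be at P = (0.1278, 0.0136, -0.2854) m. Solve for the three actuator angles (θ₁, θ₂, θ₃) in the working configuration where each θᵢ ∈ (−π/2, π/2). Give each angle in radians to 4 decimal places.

arm 1 (φ=0.0°): x'=0.1278, y'=0.0136
  A=-0.0678, B=-0.2854, C=(l²−L²−A²−y'²−z²)/(2L)=0.0084
  θ1 = atan2(B,A) + arccos(C/0.2933) = -0.2619
arm 2 (φ=120.0°): x'=-0.0521, y'=-0.1175
  A cos θ + B sin θ = C:  0.1121·cos θ + -0.2854·sin θ = -0.0456
  θ2 = atan2(B,A) + arccos(C/0.3066) = 0.5235
arm 3 (φ=240.0°): x'=-0.0757, y'=0.1039
  e−x'=0.1357;  (l²−L²−(e−x')²−y'²−z²)/2L = -0.0526
  θ3 = atan2(B,A) + arccos(C/0.3160) = 0.6111

θ₁ = -0.2619, θ₂ = 0.5235, θ₃ = 0.6111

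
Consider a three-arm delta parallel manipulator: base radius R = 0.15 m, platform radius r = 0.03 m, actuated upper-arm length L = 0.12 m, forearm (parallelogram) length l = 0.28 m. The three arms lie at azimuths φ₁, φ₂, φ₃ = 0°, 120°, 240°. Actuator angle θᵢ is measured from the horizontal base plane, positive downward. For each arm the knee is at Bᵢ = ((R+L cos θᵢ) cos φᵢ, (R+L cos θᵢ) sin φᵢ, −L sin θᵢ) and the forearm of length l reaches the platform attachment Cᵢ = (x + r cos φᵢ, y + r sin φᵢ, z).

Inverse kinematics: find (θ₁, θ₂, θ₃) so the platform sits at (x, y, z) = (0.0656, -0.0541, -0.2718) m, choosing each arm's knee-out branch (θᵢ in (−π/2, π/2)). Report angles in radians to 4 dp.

rotate P by −φ1: (0.0656, -0.0541, -0.2718)
  A=0.0544, B=-0.2718, C=(l²−L²−A²−y'²−z²)/(2L)=-0.0657
  θ1 = atan2(B,A) + arccos(C/0.2772) = 0.4367
rotate P by −φ2: (-0.0797, -0.0298, -0.2718)
  e−x'=0.1997;  (l²−L²−(e−x')²−y'²−z²)/2L = -0.2109
  γ=atan2(-0.2718,0.1997)=-0.9373;  ψ=arccos(-0.6254)=2.2465;  θ2=γ+ψ≈1.3092
rotate P by −φ3: (0.0141, 0.0839, -0.2718)
  e−x'=0.1059;  (l²−L²−(e−x')²−y'²−z²)/2L = -0.1172
  √(A²+B²)=0.2917;  θ3 = -1.1991+1.9843 ≈ 0.7852

θ₁ = 0.4367, θ₂ = 1.3092, θ₃ = 0.7852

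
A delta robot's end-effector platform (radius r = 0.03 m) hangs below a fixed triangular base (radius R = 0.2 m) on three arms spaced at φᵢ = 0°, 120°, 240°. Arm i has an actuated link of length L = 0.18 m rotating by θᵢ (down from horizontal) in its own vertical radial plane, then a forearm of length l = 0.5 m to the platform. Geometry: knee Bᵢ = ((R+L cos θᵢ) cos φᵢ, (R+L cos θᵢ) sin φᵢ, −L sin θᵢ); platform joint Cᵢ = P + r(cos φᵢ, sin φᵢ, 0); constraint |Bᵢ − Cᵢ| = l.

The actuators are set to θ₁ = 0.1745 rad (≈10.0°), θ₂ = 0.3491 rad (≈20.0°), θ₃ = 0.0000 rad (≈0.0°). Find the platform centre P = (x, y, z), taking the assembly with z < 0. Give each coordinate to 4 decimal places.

φ1=0.0°: virtual centre (0.3473, 0.0000, -0.0313), radius l
φ2=120.0°: virtual centre (-0.1696, 0.2937, -0.0616), radius l
centre 3 = (0.3500·cos240.0°, 0.3500·sin240.0°, 0.0000) = (-0.1750, -0.3031, 0.0000)
subtract pairs → two planes through P
linear system: -1.0337x+0.5874y = -0.0028−-0.0606z; -1.0445x+-0.6062y = 0.0009−0.0625z
Cramer: x(z) = 0.0009-0.0000z;  y(z) = -0.0031+0.1032z
sphere 1 gives Az²+Bz+C=0 with A=1.0106, B=0.0619, C=-0.1291;  B²−4AC=0.5255;  roots -0.3893, 0.3280;  negative root z = -0.3893
x = 0.0009, y = -0.0433

(0.0009, -0.0433, -0.3893)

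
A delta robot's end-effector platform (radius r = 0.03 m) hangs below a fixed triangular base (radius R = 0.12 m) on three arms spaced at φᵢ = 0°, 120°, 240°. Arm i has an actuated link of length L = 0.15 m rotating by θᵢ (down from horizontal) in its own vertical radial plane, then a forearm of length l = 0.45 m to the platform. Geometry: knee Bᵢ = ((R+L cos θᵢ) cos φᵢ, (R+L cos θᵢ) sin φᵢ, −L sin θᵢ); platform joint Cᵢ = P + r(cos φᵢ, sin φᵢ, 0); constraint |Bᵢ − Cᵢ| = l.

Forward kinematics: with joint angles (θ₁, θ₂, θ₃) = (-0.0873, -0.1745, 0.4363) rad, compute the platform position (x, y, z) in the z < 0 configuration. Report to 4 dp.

arm 1 at φ=0.0°: (R−r)+L cos θ1 = 0.2394;  S1 = (0.2394, 0.0000, 0.0131)
φ2=120.0°: virtual centre (-0.1189, 0.2059, 0.0260), radius l
φ3=240.0°: virtual centre (-0.1130, -0.1957, -0.0634), radius l
eliminate P² terms by subtracting sphere 1 from 2 and 3
plane₁₂: -0.7166x+0.4117y+0.0259z = -0.0003
det = 0.5706;  x = 0.0020+-0.0926z,  y = 0.0027+-0.2241z
sphere 1 gives Az²+Bz+C=0 with A=1.0588, B=0.0166, C=-0.1459;  B²−4AC=0.6183;  roots -0.3792, 0.3635;  negative root z = -0.3792
x = 0.0371, y = 0.0876

(0.0371, 0.0876, -0.3792)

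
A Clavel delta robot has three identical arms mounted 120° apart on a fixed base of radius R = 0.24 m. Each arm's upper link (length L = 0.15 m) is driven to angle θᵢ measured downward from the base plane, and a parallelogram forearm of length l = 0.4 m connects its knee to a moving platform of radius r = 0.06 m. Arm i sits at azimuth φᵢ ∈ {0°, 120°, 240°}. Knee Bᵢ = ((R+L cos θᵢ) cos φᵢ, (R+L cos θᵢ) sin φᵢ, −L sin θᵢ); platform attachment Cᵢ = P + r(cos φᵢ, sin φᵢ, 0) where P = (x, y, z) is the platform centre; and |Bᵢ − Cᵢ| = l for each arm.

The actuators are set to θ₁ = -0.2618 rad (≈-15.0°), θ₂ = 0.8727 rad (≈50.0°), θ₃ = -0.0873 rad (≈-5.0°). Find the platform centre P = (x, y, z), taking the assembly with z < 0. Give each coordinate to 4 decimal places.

φ1=0.0°: virtual centre (0.3249, 0.0000, 0.0388), radius l
φ2=120.0°: virtual centre (-0.1382, 0.2394, -0.1149), radius l
φ3=240.0°: virtual centre (-0.1647, -0.2853, 0.0131), radius l
subtract pairs → two planes through P
[-0.9262 0.4788 -0.3075]·P = -0.0175;  [-0.9792 -0.5706 -0.0515]·P = 0.0016
det = 0.9973;  x = 0.0092+-0.2006z,  y = -0.0187+0.2541z
sphere 1 gives Az²+Bz+C=0 with A=1.1048, B=0.0396, C=-0.0585;  B²−4AC=0.2600;  roots -0.2487, 0.2129;  negative root z = -0.2487
x = 0.0591, y = -0.0818

(0.0591, -0.0818, -0.2487)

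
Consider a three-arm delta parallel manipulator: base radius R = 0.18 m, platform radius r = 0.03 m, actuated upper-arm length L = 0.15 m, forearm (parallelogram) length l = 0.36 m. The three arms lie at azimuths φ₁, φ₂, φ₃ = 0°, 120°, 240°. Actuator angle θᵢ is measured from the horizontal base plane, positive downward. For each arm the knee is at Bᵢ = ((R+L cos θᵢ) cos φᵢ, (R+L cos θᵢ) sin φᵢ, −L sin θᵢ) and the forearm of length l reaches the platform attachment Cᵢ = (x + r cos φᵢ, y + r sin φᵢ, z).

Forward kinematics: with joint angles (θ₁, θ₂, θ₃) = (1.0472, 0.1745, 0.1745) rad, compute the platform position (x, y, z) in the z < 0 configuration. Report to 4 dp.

(-0.1051, 0.0000, -0.2734)

φ1=0.0°: virtual centre (0.2250, 0.0000, -0.1299), radius l
φ2=120.0°: virtual centre (-0.1489, 0.2578, -0.0260), radius l
S3 = (0.2977·cos240.0°, 0.2977·sin240.0°, -0.0260) = (-0.1489, -0.2578, -0.0260)
eliminate P² terms by subtracting sphere 1 from 2 and 3
plane₁₂: -0.7477x+0.5157y+0.2077z = 0.0218
det = 0.7712;  x = -0.0292+0.2778z,  y = 0.0000+0.0000z
into |P−S₁|² = l²: 1.0772z² + 0.1186z + -0.0481 = 0;  Δ = 0.2214;  z = -0.2734 or 0.1634 → z<0 root = -0.2734
x = -0.1051, y = 0.0000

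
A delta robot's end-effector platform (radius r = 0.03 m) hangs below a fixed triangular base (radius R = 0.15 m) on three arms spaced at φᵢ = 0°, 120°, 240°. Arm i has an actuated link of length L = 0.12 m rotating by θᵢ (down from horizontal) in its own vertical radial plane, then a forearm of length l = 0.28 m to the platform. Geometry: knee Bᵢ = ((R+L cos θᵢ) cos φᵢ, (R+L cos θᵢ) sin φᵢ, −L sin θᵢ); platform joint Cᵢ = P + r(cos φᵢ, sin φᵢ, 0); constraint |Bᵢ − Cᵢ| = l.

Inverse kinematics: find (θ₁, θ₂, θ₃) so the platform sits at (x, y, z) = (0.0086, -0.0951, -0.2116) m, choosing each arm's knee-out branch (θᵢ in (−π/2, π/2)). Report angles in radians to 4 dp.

θ₁ = 0.5234, θ₂ = 1.1349, θ₃ = -0.0870

rotate P by −φ1: (0.0086, -0.0951, -0.2116)
  e−x'=0.1114;  (l²−L²−(e−x')²−y'²−z²)/2L = -0.0093
  θ1 = atan2(B,A) + arccos(C/0.2391) = 0.5234
φ2=120.0° → target in arm frame (-0.0867, 0.0401)
  A=0.2067, B=-0.2116, C=(l²−L²−A²−y'²−z²)/(2L)=-0.1045
  √(A²+B²)=0.2958;  θ2 = -0.7972+1.9321 ≈ 1.1349
arm 3 (φ=240.0°): x'=0.0781, y'=0.0550
  A=0.0419, B=-0.2116, C=(l²−L²−A²−y'²−z²)/(2L)=0.0602
  γ=atan2(-0.2116,0.0419)=-1.3751;  ψ=arccos(0.2789)=1.2881;  θ3=γ+ψ≈-0.0870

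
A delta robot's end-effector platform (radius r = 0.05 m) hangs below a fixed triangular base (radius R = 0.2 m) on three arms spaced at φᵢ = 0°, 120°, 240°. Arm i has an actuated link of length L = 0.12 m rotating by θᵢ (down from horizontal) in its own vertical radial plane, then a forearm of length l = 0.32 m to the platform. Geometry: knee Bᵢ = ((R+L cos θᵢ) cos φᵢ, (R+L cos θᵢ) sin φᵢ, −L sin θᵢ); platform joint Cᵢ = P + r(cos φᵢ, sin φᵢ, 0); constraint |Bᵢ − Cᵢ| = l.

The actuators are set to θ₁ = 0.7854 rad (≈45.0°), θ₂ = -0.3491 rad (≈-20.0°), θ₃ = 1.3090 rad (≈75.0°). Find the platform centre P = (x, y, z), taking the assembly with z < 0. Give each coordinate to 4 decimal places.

(-0.0141, 0.1282, -0.2396)

S1 = (0.2349·cos0.0°, 0.2349·sin0.0°, -0.0849) = (0.2349, 0.0000, -0.0849)
S2 = (0.2628·cos120.0°, 0.2628·sin120.0°, 0.0410) = (-0.1314, 0.2276, 0.0410)
S3 = (0.1811·cos240.0°, 0.1811·sin240.0°, -0.1159) = (-0.0905, -0.1568, -0.1159)
subtract pairs → two planes through P
linear system: -0.7325x+0.4551y = 0.0084−0.2518z; -0.6508x+-0.3136y = -0.0161−-0.0621z
det = 0.5259;  x = 0.0090+0.0964z,  y = 0.0328+-0.3981z
into |P−S₁|² = l²: 1.1678z² + 0.1000z + -0.0431 = 0;  Δ = 0.2113;  z = -0.2396 or 0.1540 → z<0 root = -0.2396
x = -0.0141, y = 0.1282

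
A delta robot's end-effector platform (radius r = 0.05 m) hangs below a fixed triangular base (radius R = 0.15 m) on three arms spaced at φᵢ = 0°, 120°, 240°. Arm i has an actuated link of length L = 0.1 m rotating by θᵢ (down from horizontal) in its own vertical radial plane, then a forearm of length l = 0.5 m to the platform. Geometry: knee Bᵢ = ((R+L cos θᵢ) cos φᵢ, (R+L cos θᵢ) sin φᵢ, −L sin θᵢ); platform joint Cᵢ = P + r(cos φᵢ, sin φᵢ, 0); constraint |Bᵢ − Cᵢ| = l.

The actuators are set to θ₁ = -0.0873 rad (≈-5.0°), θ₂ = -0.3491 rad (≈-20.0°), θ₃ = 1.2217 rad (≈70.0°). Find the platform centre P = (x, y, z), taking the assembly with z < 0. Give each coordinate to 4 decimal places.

(0.0914, 0.2226, -0.4257)

arm 1 at φ=0.0°: (R−r)+L cos θ1 = 0.1996;  S1 = (0.1996, 0.0000, 0.0087)
φ2=120.0°: virtual centre (-0.0970, 0.1680, 0.0342), radius l
S3 = (0.1342·cos240.0°, 0.1342·sin240.0°, -0.0940) = (-0.0671, -0.1162, -0.0940)
|S₂|²−|S₁|² = -0.0011;  |S₃|²−|S₁|² = -0.0131
[-0.5932 0.3360 0.0510]·P = -0.0011;  [-0.5334 -0.2324 -0.2054]·P = -0.0131
Cramer: x(z) = 0.0147-0.1802z;  y(z) = 0.0226-0.4699z
sphere 1 gives Az²+Bz+C=0 with A=1.2533, B=0.0280, C=-0.2152;  B²−4AC=1.0797;  roots -0.4257, 0.4034;  negative root z = -0.4257
x = 0.0914, y = 0.2226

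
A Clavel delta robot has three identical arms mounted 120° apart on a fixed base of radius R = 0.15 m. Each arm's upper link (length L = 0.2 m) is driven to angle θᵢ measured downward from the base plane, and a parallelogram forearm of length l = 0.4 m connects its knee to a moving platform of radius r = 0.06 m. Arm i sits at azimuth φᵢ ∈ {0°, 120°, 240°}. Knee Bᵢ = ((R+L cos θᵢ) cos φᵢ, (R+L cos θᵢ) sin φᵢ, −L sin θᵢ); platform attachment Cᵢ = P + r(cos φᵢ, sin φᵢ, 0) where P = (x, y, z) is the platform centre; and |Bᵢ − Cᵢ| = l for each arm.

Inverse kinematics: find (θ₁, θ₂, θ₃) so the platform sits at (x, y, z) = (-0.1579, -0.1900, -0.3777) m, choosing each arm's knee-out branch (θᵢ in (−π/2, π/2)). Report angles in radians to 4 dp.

θ₁ = 1.3086, θ₂ = 1.1341, θ₃ = -0.0875

arm 1 (φ=0.0°): x'=-0.1579, y'=-0.1900
  A cos θ + B sin θ = C:  0.2479·cos θ + -0.3777·sin θ = -0.3005
  γ=atan2(-0.3777,0.2479)=-0.9900;  ψ=arccos(-0.6652)=2.2986;  θ1=γ+ψ≈1.3086
φ2=120.0° → target in arm frame (-0.0856, 0.2317)
  A cos θ + B sin θ = C:  0.1756·cos θ + -0.3777·sin θ = -0.2680
  θ2 = atan2(B,A) + arccos(C/0.4165) = 1.1341
arm 3 (φ=240.0°): x'=0.2435, y'=-0.0417
  A cos θ + B sin θ = C:  -0.1535·cos θ + -0.3777·sin θ = -0.1199
  γ=atan2(-0.3777,-0.1535)=-1.9568;  ψ=arccos(-0.2941)=1.8693;  θ3=γ+ψ≈-0.0875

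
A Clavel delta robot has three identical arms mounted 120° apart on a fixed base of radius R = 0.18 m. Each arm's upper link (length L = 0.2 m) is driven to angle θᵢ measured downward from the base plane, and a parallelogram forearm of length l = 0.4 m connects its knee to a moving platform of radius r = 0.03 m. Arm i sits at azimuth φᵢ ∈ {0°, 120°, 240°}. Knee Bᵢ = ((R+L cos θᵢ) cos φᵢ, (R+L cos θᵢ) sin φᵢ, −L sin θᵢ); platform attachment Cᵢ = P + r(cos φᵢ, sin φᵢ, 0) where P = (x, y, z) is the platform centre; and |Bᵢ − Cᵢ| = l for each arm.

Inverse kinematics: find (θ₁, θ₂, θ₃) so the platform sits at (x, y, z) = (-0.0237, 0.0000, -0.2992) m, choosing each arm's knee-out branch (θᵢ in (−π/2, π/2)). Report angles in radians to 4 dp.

φ1=0.0° → target in arm frame (-0.0237, 0.0000)
  A cos θ + B sin θ = C:  0.1737·cos θ + -0.2992·sin θ = 0.0008
  γ=atan2(-0.2992,0.1737)=-1.0448;  ψ=arccos(0.0022)=1.5686;  θ1=γ+ψ≈0.5238
arm 2 (φ=120.0°): x'=0.0118, y'=0.0205
  A cos θ + B sin θ = C:  0.1381·cos θ + -0.2992·sin θ = 0.0274
  θ2 = atan2(B,A) + arccos(C/0.3296) = 0.3492
arm 3 (φ=240.0°): x'=0.0119, y'=-0.0205
  A cos θ + B sin θ = C:  0.1381·cos θ + -0.2992·sin θ = 0.0274
  γ=atan2(-0.2992,0.1381)=-1.1382;  ψ=arccos(0.0832)=1.4875;  θ3=γ+ψ≈0.3492

θ₁ = 0.5238, θ₂ = 0.3492, θ₃ = 0.3492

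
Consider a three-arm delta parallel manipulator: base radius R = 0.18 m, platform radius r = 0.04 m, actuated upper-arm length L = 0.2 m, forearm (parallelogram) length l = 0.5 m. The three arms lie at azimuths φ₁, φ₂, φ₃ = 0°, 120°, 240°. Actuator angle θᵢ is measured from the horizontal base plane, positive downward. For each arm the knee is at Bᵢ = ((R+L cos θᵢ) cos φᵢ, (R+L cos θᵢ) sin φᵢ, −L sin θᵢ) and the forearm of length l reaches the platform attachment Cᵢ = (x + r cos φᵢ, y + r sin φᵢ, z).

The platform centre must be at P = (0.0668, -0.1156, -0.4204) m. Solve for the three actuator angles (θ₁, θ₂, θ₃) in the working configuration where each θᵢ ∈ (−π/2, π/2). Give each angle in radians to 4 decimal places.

θ₁ = 0.0871, θ₂ = 0.7854, θ₃ = 0.0874

rotate P by −φ1: (0.0668, -0.1156, -0.4204)
  A cos θ + B sin θ = C:  0.0732·cos θ + -0.4204·sin θ = 0.0364
  γ=atan2(-0.4204,0.0732)=-1.3984;  ψ=arccos(0.0852)=1.4855;  θ1=γ+ψ≈0.0871
rotate P by −φ2: (-0.1335, -0.0001, -0.4204)
  A=0.2735, B=-0.4204, C=(l²−L²−A²−y'²−z²)/(2L)=-0.1039
  γ=atan2(-0.4204,0.2735)=-0.9940;  ψ=arccos(-0.2071)=1.7794;  θ2=γ+ψ≈0.7854
rotate P by −φ3: (0.0667, 0.1157, -0.4204)
  e−x'=0.0733;  (l²−L²−(e−x')²−y'²−z²)/2L = 0.0363
  θ3 = atan2(B,A) + arccos(C/0.4267) = 0.0874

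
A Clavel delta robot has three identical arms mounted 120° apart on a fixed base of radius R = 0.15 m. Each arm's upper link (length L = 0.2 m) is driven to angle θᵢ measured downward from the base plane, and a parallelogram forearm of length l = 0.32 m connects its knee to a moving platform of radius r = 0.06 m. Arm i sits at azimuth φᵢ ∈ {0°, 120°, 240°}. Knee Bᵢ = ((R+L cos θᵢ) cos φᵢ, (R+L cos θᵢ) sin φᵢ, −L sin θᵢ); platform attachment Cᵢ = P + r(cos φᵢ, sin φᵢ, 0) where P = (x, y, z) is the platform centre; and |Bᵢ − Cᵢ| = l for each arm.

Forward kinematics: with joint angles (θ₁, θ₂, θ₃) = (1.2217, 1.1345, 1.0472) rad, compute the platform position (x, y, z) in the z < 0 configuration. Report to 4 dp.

S1 = (0.1584·cos0.0°, 0.1584·sin0.0°, -0.1879) = (0.1584, 0.0000, -0.1879)
S2 = (0.1745·cos120.0°, 0.1745·sin120.0°, -0.1813) = (-0.0873, 0.1511, -0.1813)
arm 3 at φ=240.0°: ρ3 = 0.1900;  S3 = (-0.0950, -0.1645, -0.1732)
eliminate P² terms by subtracting sphere 1 from 2 and 3
[-0.4913 0.3023 0.0133]·P = 0.0029;  [-0.5068 -0.3291 0.0295]·P = 0.0057
Cramer: x(z) = -0.0085+0.0422z;  y(z) = -0.0042+0.0245z
sphere 1 gives Az²+Bz+C=0 with A=1.0024, B=0.3616, C=-0.0392;  B²−4AC=0.2879;  roots -0.4480, 0.0873;  negative root z = -0.4480
x = -0.0274, y = -0.0152

(-0.0274, -0.0152, -0.4480)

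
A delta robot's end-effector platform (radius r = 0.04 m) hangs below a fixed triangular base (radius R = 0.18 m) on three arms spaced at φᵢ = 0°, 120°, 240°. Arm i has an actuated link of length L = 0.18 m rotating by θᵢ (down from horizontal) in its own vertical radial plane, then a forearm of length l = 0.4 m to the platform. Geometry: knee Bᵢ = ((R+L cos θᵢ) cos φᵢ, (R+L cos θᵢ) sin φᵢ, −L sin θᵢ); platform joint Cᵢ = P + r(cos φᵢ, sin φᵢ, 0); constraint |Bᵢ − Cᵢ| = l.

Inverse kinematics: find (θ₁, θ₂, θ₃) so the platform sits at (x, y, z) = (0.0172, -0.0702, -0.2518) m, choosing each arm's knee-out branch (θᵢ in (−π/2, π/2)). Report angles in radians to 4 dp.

θ₁ = 0.0002, θ₂ = 0.5237, θ₃ = -0.2617

rotate P by −φ1: (0.0172, -0.0702, -0.2518)
  e−x'=0.1228;  (l²−L²−(e−x')²−y'²−z²)/2L = 0.1227
  θ1 = atan2(B,A) + arccos(C/0.2801) = 0.0002
arm 2 (φ=120.0°): x'=-0.0694, y'=0.0202
  A cos θ + B sin θ = C:  0.2094·cos θ + -0.2518·sin θ = 0.0554
  γ=atan2(-0.2518,0.2094)=-0.8771;  ψ=arccos(0.1692)=1.4008;  θ2=γ+ψ≈0.5237
rotate P by −φ3: (0.0522, 0.0500, -0.2518)
  A cos θ + B sin θ = C:  0.0878·cos θ + -0.2518·sin θ = 0.1500
  √(A²+B²)=0.2667;  θ3 = -1.2353+0.9736 ≈ -0.2617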